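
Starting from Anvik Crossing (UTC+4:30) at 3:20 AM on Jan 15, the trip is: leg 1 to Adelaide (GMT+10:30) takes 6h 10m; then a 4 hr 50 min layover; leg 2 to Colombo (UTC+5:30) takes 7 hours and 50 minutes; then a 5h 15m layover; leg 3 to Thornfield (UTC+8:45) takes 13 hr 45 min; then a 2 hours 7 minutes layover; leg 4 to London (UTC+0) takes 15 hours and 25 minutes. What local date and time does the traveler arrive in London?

6:12 AM on Jan 17

Convert departure to UTC: 3:20 AM − 4:30 = 10:50 PM UTC on Jan 14.
Add 6 hours and 10 minutes leg 1 → 5:00 AM UTC (Jan 15).
Add 4 hours 50 minutes layover in Adelaide → 9:50 AM UTC.
Add 7 hours 50 minutes leg 2 → 5:40 PM UTC.
Add 5 hours 15 minutes layover in Colombo → 10:55 PM UTC.
Add 13 hours and 45 minutes leg 3 → 12:40 PM UTC (Jan 16).
Add 2 hours 7 minutes layover in Thornfield → 2:47 PM UTC.
Add 15 hours and 25 minutes leg 4 → 6:12 AM UTC (Jan 17).
London is UTC+0, so local arrival is the same: 6:12 AM on Jan 17.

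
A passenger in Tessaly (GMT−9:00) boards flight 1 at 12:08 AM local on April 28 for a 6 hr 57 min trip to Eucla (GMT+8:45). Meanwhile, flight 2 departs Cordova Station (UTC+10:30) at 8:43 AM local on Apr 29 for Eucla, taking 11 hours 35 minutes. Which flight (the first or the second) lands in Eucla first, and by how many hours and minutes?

Flight 1 in UTC: 12:08 AM + 9:00 = 9:08 AM on Apr 28.
+6 hours 57 minutes → arrive 4:05 PM UTC on Apr 28.
Flight 2 in UTC: 8:43 AM − 10:30 = 10:13 PM on Apr 28.
+11 hours 35 minutes → arrive 9:48 AM UTC on Apr 29.
Flight 1 lands earlier by 17 hours 43 minutes.

the first, by 17 hours 43 minutes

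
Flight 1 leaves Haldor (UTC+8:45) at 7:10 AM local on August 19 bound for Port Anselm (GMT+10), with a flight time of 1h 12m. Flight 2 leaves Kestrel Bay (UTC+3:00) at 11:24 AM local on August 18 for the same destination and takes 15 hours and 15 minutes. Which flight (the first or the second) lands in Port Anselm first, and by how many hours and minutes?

Flight 1 in UTC: 7:10 AM − 8:45 = 10:25 PM on Aug 18.
+1 hour 12 minutes → arrive 11:37 PM UTC on Aug 18.
Flight 2 in UTC: 11:24 AM − 3:00 = 8:24 AM on Aug 18.
+15 hours and 15 minutes → arrive 11:39 PM UTC on Aug 18.
Flight 1 lands earlier by 2 minutes.

the first, by 2 minutes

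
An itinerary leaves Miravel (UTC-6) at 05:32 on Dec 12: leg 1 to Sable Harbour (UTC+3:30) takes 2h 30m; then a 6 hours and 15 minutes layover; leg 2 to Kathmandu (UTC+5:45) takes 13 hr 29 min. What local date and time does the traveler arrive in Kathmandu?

Convert departure to UTC: 05:32 + 6:00 = 11:32 UTC on Dec 12.
Add 2 hours 30 minutes leg 1 → 14:02 UTC.
Add 6 hours and 15 minutes layover in Sable Harbour → 20:17 UTC.
Add 13 hours 29 minutes leg 2 → 09:46 UTC (Dec 13).
Kathmandu is UTC+5:45, so local arrival = 09:46 + 5:45 = 15:31 on Dec 13.

15:31 on December 13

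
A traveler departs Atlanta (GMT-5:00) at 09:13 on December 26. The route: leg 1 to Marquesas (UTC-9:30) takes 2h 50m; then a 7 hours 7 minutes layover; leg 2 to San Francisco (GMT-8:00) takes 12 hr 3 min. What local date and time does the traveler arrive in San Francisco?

04:13 on December 27

Convert departure to UTC: 09:13 + 5:00 = 14:13 UTC on Dec 26.
Add 2 hours 50 minutes leg 1 → 17:03 UTC.
Add 7 hours 7 minutes layover in Marquesas → 00:10 UTC (Dec 27).
Add 12 hours 3 minutes leg 2 → 12:13 UTC.
San Francisco is UTC−8:00, so local arrival = 12:13 − 8:00 = 04:13 on Dec 27.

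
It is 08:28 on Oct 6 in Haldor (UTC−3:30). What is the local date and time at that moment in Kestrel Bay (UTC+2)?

Kestrel Bay is 5:30 ahead of Haldor.
Shift by the zone difference: 08:28 + 5:30 = 13:58 on Oct 6 in Kestrel Bay.

13:58 on October 6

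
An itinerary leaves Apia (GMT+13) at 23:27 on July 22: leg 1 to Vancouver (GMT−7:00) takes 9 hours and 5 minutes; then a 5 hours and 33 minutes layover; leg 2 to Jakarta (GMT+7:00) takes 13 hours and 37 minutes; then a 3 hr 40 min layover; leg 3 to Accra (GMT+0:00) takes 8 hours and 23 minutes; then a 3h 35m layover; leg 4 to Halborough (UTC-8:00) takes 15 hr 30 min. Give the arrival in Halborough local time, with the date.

Convert departure to UTC: 23:27 − 13:00 = 10:27 UTC on Jul 22.
Add 9 hours 5 minutes leg 1 → 19:32 UTC.
Add 5 hours and 33 minutes layover in Vancouver → 01:05 UTC (Jul 23).
Add 13 hours 37 minutes leg 2 → 14:42 UTC.
Add 3 hours and 40 minutes layover in Jakarta → 18:22 UTC.
Add 8 hours and 23 minutes leg 3 → 02:45 UTC (Jul 24).
Add 3 hours and 35 minutes layover in Accra → 06:20 UTC.
Add 15 hours and 30 minutes leg 4 → 21:50 UTC.
Halborough is UTC−8:00, so local arrival = 21:50 − 8:00 = 13:50 on Jul 24.

13:50 on July 24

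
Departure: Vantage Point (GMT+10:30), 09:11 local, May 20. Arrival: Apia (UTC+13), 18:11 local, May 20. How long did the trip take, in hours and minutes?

6 hours 30 minutes

Departure in UTC: 09:11 − 10:30 = 22:41 on May 19.
Arrival in UTC: 18:11 − 13:00 = 05:11 on May 20.
Elapsed = 05:11 − 22:41 (+1 day) = 6 hours 30 minutes.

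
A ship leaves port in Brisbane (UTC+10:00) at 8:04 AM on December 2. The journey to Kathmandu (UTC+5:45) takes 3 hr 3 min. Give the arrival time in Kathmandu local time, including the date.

6:52 AM on December 2

Kathmandu is 4:15 behind Brisbane.
After 3 hours and 3 minutes it is 11:07 AM in Brisbane.
Shift by the zone difference: 11:07 AM − 4:15 = 6:52 AM on Dec 2 in Kathmandu.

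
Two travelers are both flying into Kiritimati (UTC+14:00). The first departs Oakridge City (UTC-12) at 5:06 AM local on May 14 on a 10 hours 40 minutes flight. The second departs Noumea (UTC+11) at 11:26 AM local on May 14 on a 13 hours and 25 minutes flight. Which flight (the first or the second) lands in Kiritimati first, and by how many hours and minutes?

the second, by 13 hours 55 minutes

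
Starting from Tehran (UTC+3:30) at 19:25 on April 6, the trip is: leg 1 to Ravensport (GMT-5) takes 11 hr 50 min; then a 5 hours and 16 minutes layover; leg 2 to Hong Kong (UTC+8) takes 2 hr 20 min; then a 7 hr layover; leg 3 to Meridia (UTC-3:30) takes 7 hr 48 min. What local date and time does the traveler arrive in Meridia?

Convert departure to UTC: 19:25 − 3:30 = 15:55 UTC on Apr 6.
Add 11 hours and 50 minutes leg 1 → 03:45 UTC (Apr 7).
Add 5 hours 16 minutes layover in Ravensport → 09:01 UTC.
Add 2 hours 20 minutes leg 2 → 11:21 UTC.
Add 7 hours layover in Hong Kong → 18:21 UTC.
Add 7 hours 48 minutes leg 3 → 02:09 UTC (Apr 8).
Meridia is UTC−3:30, so local arrival = 02:09 − 3:30 = 22:39 on Apr 7.

22:39 on April 7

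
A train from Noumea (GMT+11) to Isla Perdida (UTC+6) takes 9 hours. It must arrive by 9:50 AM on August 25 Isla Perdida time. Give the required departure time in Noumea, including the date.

5:50 AM on Aug 25

Target arrival in UTC: 9:50 AM − 6:00 = 3:50 AM on Aug 25.
Subtract 9 hours → departure 6:50 PM UTC on Aug 24.
Noumea is UTC+11:00: 6:50 PM + 11:00 = 5:50 AM on Aug 25.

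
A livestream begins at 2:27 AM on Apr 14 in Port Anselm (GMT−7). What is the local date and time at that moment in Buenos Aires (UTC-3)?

In UTC: 2:27 AM + 7:00 = 9:27 AM on Apr 14.
Buenos Aires is UTC−3:00: 9:27 AM − 3:00 = 6:27 AM on Apr 14.

6:27 AM on April 14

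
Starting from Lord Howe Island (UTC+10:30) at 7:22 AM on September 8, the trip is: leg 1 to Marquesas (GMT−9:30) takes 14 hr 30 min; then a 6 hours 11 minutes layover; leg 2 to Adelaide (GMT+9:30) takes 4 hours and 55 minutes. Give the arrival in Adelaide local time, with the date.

Convert departure to UTC: 7:22 AM − 10:30 = 8:52 PM UTC on Sep 7.
Add 14 hours 30 minutes leg 1 → 11:22 AM UTC (Sep 8).
Add 6 hours and 11 minutes layover in Marquesas → 5:33 PM UTC.
Add 4 hours 55 minutes leg 2 → 10:28 PM UTC.
Adelaide is UTC+9:30, so local arrival = 10:28 PM + 9:30 = 7:58 AM on Sep 9.

7:58 AM on September 9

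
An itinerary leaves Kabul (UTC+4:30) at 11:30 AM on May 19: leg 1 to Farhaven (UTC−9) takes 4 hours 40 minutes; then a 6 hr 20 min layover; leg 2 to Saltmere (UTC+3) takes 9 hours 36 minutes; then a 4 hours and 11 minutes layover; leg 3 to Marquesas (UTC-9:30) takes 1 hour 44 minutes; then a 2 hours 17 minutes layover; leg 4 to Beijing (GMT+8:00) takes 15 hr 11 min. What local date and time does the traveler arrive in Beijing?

10:59 AM on May 21

Convert departure to UTC: 11:30 AM − 4:30 = 7:00 AM UTC on May 19.
Add 4 hours and 40 minutes leg 1 → 11:40 AM UTC.
Add 6 hours 20 minutes layover in Farhaven → 6:00 PM UTC.
Add 9 hours and 36 minutes leg 2 → 3:36 AM UTC (May 20).
Add 4 hours 11 minutes layover in Saltmere → 7:47 AM UTC.
Add 1 hour 44 minutes leg 3 → 9:31 AM UTC.
Add 2 hours 17 minutes layover in Marquesas → 11:48 AM UTC.
Add 15 hours and 11 minutes leg 4 → 2:59 AM UTC (May 21).
Beijing is UTC+8:00, so local arrival = 2:59 AM + 8:00 = 10:59 AM on May 21.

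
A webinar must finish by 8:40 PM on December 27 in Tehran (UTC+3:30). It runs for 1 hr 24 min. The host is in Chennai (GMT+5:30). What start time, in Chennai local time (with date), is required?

Target end time in UTC: 8:40 PM − 3:30 = 5:10 PM on Dec 27.
Subtract 1 hour 24 minutes → start 3:46 PM UTC on Dec 27.
Chennai is UTC+5:30: 3:46 PM + 5:30 = 9:16 PM on Dec 27.

9:16 PM on Dec 27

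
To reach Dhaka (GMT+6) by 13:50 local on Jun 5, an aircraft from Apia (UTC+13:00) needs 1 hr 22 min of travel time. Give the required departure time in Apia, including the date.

19:28 on Jun 5

Target arrival in UTC: 13:50 − 6:00 = 07:50 on Jun 5.
Subtract 1 hour 22 minutes → departure 06:28 UTC on Jun 5.
Apia is UTC+13:00: 06:28 + 13:00 = 19:28 on Jun 5.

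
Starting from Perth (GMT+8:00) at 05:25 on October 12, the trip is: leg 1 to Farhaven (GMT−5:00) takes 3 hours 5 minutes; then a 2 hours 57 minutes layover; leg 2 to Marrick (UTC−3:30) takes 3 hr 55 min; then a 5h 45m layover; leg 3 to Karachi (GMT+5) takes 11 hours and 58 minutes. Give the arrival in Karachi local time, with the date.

Convert departure to UTC: 05:25 − 8:00 = 21:25 UTC on Oct 11.
Add 3 hours 5 minutes leg 1 → 00:30 UTC (Oct 12).
Add 2 hours 57 minutes layover in Farhaven → 03:27 UTC.
Add 3 hours and 55 minutes leg 2 → 07:22 UTC.
Add 5 hours 45 minutes layover in Marrick → 13:07 UTC.
Add 11 hours 58 minutes leg 3 → 01:05 UTC (Oct 13).
Karachi is UTC+5:00, so local arrival = 01:05 + 5:00 = 06:05 on Oct 13.

06:05 on October 13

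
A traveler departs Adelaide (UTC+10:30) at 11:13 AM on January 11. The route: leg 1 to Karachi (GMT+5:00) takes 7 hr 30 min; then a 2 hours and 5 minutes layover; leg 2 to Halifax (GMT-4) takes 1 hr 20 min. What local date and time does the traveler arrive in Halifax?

Convert departure to UTC: 11:13 AM − 10:30 = 12:43 AM UTC on Jan 11.
Add 7 hours and 30 minutes leg 1 → 8:13 AM UTC.
Add 2 hours and 5 minutes layover in Karachi → 10:18 AM UTC.
Add 1 hour 20 minutes leg 2 → 11:38 AM UTC.
Halifax is UTC−4:00, so local arrival = 11:38 AM − 4:00 = 7:38 AM on Jan 11.

7:38 AM on January 11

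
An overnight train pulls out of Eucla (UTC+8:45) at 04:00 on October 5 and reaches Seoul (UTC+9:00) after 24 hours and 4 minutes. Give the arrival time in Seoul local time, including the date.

04:19 on October 6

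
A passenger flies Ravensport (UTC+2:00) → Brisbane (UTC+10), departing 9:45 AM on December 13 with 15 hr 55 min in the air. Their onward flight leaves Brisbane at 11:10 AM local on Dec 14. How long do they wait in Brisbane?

Convert departure to UTC: 9:45 AM − 2:00 = 7:45 AM UTC on Dec 13.
Add 15 hours 55 minutes flight time → 11:40 PM UTC.
Brisbane is UTC+10:00, so local arrival = 11:40 PM + 10:00 = 9:40 AM on Dec 14.
Layover = 11:10 AM − 9:40 AM = 1 hour 30 minutes.

1 hour 30 minutes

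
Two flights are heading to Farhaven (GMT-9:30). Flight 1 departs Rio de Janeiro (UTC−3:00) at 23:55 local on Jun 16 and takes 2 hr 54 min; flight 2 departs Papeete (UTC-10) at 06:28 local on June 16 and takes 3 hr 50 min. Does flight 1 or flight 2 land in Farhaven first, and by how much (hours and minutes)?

the second, by 9 hours 31 minutes

Flight 1 in UTC: 23:55 + 3:00 = 02:55 on Jun 17.
+2 hours and 54 minutes → arrive 05:49 UTC on Jun 17.
Flight 2 in UTC: 06:28 + 10:00 = 16:28 on Jun 16.
+3 hours and 50 minutes → arrive 20:18 UTC on Jun 16.
Flight 2 lands earlier by 9 hours 31 minutes.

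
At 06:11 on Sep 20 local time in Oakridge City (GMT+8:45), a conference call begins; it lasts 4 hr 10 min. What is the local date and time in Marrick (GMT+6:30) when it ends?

08:06 on September 20

Convert start to UTC: 06:11 − 8:45 = 21:26 UTC on Sep 19.
Add 4 hours and 10 minutes duration → 01:36 UTC (Sep 20).
Marrick is UTC+6:30, so local end time = 01:36 + 6:30 = 08:06 on Sep 20.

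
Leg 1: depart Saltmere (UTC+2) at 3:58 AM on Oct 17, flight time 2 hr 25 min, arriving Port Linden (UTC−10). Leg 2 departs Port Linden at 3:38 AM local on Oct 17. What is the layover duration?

9 hours 15 minutes

Convert departure to UTC: 3:58 AM − 2:00 = 1:58 AM UTC on Oct 17.
Add 2 hours 25 minutes flight time → 4:23 AM UTC.
Port Linden is UTC−10:00, so local arrival = 4:23 AM − 10:00 = 6:23 PM on Oct 16.
Layover = 3:38 AM − 6:23 PM (+1 day) = 9 hours 15 minutes.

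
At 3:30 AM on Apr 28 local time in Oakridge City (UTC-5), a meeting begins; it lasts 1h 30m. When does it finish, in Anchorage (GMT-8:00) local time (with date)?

2:00 AM on Apr 28

Convert start to UTC: 3:30 AM + 5:00 = 8:30 AM UTC on Apr 28.
Add 1 hour 30 minutes duration → 10:00 AM UTC.
Anchorage is UTC−8:00, so local end time = 10:00 AM − 8:00 = 2:00 AM on Apr 28.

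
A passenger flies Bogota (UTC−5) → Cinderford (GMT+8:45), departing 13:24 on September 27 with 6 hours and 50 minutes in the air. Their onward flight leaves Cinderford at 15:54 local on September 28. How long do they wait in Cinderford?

5 hours 55 minutes

Convert departure to UTC: 13:24 + 5:00 = 18:24 UTC on Sep 27.
Add 6 hours and 50 minutes flight time → 01:14 UTC (Sep 28).
Cinderford is UTC+8:45, so local arrival = 01:14 + 8:45 = 09:59 on Sep 28.
Layover = 15:54 − 09:59 = 5 hours 55 minutes.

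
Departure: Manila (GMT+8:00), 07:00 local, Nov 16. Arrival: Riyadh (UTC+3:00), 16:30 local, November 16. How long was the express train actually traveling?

14 hours 30 minutes

Departure in UTC: 07:00 − 8:00 = 23:00 on Nov 15.
Arrival in UTC: 16:30 − 3:00 = 13:30 on Nov 16.
Elapsed = 13:30 − 23:00 (+1 day) = 14 hours 30 minutes.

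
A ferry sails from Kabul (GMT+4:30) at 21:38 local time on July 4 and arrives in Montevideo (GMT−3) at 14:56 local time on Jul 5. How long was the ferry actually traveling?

24 hours 48 minutes

Departure in UTC: 21:38 − 4:30 = 17:08 on Jul 4.
Arrival in UTC: 14:56 + 3:00 = 17:56 on Jul 5.
Elapsed = 17:56 − 17:08 (+1 day) = 24 hours 48 minutes.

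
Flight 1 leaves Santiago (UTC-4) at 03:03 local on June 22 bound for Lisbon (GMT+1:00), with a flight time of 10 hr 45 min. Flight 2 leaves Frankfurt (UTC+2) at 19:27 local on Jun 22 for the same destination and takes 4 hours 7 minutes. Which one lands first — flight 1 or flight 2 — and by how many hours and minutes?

Flight 1 in UTC: 03:03 + 4:00 = 07:03 on Jun 22.
+10 hours 45 minutes → arrive 17:48 UTC on Jun 22.
Flight 2 in UTC: 19:27 − 2:00 = 17:27 on Jun 22.
+4 hours 7 minutes → arrive 21:34 UTC on Jun 22.
Flight 1 lands earlier by 3 hours 46 minutes.

the first, by 3 hours 46 minutes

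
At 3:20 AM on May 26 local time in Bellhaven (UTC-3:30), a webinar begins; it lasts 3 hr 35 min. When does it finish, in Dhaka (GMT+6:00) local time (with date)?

4:25 PM on May 26

Convert start to UTC: 3:20 AM + 3:30 = 6:50 AM UTC on May 26.
Add 3 hours 35 minutes duration → 10:25 AM UTC.
Dhaka is UTC+6:00, so local end time = 10:25 AM + 6:00 = 4:25 PM on May 26.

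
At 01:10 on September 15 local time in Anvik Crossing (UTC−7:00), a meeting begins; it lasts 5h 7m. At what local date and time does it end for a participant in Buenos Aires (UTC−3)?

Buenos Aires is 4:00 ahead of Anvik Crossing.
After 5 hours and 7 minutes it is 06:17 in Anvik Crossing.
Shift by the zone difference: 06:17 + 4:00 = 10:17 on Sep 15 in Buenos Aires.

10:17 on Sep 15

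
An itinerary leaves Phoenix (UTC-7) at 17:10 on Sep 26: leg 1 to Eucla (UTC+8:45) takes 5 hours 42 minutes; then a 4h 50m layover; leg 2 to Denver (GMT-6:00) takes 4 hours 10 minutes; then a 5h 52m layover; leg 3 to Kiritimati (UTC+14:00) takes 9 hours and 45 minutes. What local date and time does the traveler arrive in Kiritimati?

Convert departure to UTC: 17:10 + 7:00 = 00:10 UTC on Sep 27.
Add 5 hours 42 minutes leg 1 → 05:52 UTC.
Add 4 hours 50 minutes layover in Eucla → 10:42 UTC.
Add 4 hours 10 minutes leg 2 → 14:52 UTC.
Add 5 hours and 52 minutes layover in Denver → 20:44 UTC.
Add 9 hours and 45 minutes leg 3 → 06:29 UTC (Sep 28).
Kiritimati is UTC+14:00, so local arrival = 06:29 + 14:00 = 20:29 on Sep 28.

20:29 on September 28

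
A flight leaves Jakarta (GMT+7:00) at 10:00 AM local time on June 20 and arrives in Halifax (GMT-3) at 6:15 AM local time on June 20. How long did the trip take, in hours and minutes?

6 hours 15 minutes

Departure in UTC: 10:00 AM − 7:00 = 3:00 AM on Jun 20.
Arrival in UTC: 6:15 AM + 3:00 = 9:15 AM on Jun 20.
Elapsed = 9:15 AM − 3:00 AM = 6 hours 15 minutes.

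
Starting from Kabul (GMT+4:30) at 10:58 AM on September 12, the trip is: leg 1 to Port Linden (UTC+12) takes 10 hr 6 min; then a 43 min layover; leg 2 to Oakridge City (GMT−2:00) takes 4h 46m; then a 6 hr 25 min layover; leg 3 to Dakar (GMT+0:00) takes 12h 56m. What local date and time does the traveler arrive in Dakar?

Convert departure to UTC: 10:58 AM − 4:30 = 6:28 AM UTC on Sep 12.
Add 10 hours and 6 minutes leg 1 → 4:34 PM UTC.
Add 43 minutes layover in Port Linden → 5:17 PM UTC.
Add 4 hours and 46 minutes leg 2 → 10:03 PM UTC.
Add 6 hours 25 minutes layover in Oakridge City → 4:28 AM UTC (Sep 13).
Add 12 hours and 56 minutes leg 3 → 5:24 PM UTC.
Dakar is UTC+0, so local arrival is the same: 5:24 PM on Sep 13.

5:24 PM on Sep 13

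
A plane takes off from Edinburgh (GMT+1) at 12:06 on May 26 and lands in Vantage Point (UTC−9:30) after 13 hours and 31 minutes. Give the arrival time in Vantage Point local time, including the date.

15:07 on May 26

Convert departure to UTC: 12:06 − 1:00 = 11:06 UTC on May 26.
Add 13 hours 31 minutes travel time → 00:37 UTC (May 27).
Vantage Point is UTC−9:30, so local arrival = 00:37 − 9:30 = 15:07 on May 26.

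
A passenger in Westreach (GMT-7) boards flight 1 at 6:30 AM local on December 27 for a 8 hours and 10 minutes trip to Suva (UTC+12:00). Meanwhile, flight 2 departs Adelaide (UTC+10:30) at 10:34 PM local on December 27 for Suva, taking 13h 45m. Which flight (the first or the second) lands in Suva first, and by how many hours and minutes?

Flight 1 in UTC: 6:30 AM + 7:00 = 1:30 PM on Dec 27.
+8 hours 10 minutes → arrive 9:40 PM UTC on Dec 27.
Flight 2 in UTC: 10:34 PM − 10:30 = 12:04 PM on Dec 27.
+13 hours 45 minutes → arrive 1:49 AM UTC on Dec 28.
Flight 1 lands earlier by 4 hours 9 minutes.

the first, by 4 hours 9 minutes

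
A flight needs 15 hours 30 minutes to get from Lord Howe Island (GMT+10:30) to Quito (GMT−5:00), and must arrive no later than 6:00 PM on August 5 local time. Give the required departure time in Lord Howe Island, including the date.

6:00 PM on August 5

Target arrival in UTC: 6:00 PM + 5:00 = 11:00 PM on Aug 5.
Subtract 15 hours 30 minutes → departure 7:30 AM UTC on Aug 5.
Lord Howe Island is UTC+10:30: 7:30 AM + 10:30 = 6:00 PM on Aug 5.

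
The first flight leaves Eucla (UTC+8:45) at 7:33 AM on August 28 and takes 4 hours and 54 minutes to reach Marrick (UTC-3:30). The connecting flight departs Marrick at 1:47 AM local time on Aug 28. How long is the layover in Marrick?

1 hour 35 minutes

Convert departure to UTC: 7:33 AM − 8:45 = 10:48 PM UTC on Aug 27.
Add 4 hours 54 minutes flight time → 3:42 AM UTC (Aug 28).
Marrick is UTC−3:30, so local arrival = 3:42 AM − 3:30 = 12:12 AM on Aug 28.
Layover = 1:47 AM − 12:12 AM = 1 hour 35 minutes.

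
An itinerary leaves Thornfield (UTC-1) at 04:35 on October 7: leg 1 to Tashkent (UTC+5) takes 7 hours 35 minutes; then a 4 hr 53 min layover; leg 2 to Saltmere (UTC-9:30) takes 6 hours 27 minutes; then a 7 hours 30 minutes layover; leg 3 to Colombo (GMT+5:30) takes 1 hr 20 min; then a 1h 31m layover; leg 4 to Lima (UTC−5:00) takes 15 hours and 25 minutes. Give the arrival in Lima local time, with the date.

Convert departure to UTC: 04:35 + 1:00 = 05:35 UTC on Oct 7.
Add 7 hours and 35 minutes leg 1 → 13:10 UTC.
Add 4 hours and 53 minutes layover in Tashkent → 18:03 UTC.
Add 6 hours and 27 minutes leg 2 → 00:30 UTC (Oct 8).
Add 7 hours 30 minutes layover in Saltmere → 08:00 UTC.
Add 1 hour and 20 minutes leg 3 → 09:20 UTC.
Add 1 hour and 31 minutes layover in Colombo → 10:51 UTC.
Add 15 hours 25 minutes leg 4 → 02:16 UTC (Oct 9).
Lima is UTC−5:00, so local arrival = 02:16 − 5:00 = 21:16 on Oct 8.

21:16 on October 8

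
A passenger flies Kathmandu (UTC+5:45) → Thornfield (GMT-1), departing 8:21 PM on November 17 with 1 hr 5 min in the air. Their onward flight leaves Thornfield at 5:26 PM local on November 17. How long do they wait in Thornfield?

Convert departure to UTC: 8:21 PM − 5:45 = 2:36 PM UTC on Nov 17.
Add 1 hour 5 minutes flight time → 3:41 PM UTC.
Thornfield is UTC−1:00, so local arrival = 3:41 PM − 1:00 = 2:41 PM on Nov 17.
Layover = 5:26 PM − 2:41 PM = 2 hours 45 minutes.

2 hours 45 minutes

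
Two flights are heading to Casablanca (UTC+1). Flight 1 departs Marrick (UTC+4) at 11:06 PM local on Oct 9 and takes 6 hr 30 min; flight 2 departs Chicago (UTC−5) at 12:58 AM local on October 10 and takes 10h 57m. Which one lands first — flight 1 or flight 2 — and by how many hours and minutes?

the first, by 15 hours 19 minutes

Flight 1 in UTC: 11:06 PM − 4:00 = 7:06 PM on Oct 9.
+6 hours 30 minutes → arrive 1:36 AM UTC on Oct 10.
Flight 2 in UTC: 12:58 AM + 5:00 = 5:58 AM on Oct 10.
+10 hours 57 minutes → arrive 4:55 PM UTC on Oct 10.
Flight 1 lands earlier by 15 hours 19 minutes.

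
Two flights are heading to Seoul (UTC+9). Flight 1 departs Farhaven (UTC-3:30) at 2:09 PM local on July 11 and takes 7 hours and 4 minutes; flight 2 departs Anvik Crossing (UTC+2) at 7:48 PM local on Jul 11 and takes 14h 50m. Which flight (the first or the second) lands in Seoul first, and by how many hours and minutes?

the first, by 7 hours 55 minutes

Flight 1 in UTC: 2:09 PM + 3:30 = 5:39 PM on Jul 11.
+7 hours 4 minutes → arrive 12:43 AM UTC on Jul 12.
Flight 2 in UTC: 7:48 PM − 2:00 = 5:48 PM on Jul 11.
+14 hours and 50 minutes → arrive 8:38 AM UTC on Jul 12.
Flight 1 lands earlier by 7 hours 55 minutes.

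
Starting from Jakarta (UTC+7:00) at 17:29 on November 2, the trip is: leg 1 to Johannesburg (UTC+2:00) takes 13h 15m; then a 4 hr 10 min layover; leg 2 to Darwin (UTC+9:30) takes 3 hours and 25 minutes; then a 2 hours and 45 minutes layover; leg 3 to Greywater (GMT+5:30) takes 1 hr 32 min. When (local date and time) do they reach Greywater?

Convert departure to UTC: 17:29 − 7:00 = 10:29 UTC on Nov 2.
Add 13 hours and 15 minutes leg 1 → 23:44 UTC.
Add 4 hours and 10 minutes layover in Johannesburg → 03:54 UTC (Nov 3).
Add 3 hours and 25 minutes leg 2 → 07:19 UTC.
Add 2 hours 45 minutes layover in Darwin → 10:04 UTC.
Add 1 hour 32 minutes leg 3 → 11:36 UTC.
Greywater is UTC+5:30, so local arrival = 11:36 + 5:30 = 17:06 on Nov 3.

17:06 on Nov 3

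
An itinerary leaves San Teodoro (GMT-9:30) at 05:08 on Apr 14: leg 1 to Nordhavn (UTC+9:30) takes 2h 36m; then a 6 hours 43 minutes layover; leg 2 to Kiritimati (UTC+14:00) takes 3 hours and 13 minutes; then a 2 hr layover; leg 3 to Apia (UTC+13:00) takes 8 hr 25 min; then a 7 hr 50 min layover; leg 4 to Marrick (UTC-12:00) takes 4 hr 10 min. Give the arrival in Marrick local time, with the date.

13:35 on Apr 15

Convert departure to UTC: 05:08 + 9:30 = 14:38 UTC on Apr 14.
Add 2 hours and 36 minutes leg 1 → 17:14 UTC.
Add 6 hours and 43 minutes layover in Nordhavn → 23:57 UTC.
Add 3 hours and 13 minutes leg 2 → 03:10 UTC (Apr 15).
Add 2 hours layover in Kiritimati → 05:10 UTC.
Add 8 hours 25 minutes leg 3 → 13:35 UTC.
Add 7 hours 50 minutes layover in Apia → 21:25 UTC.
Add 4 hours and 10 minutes leg 4 → 01:35 UTC (Apr 16).
Marrick is UTC−12:00, so local arrival = 01:35 − 12:00 = 13:35 on Apr 15.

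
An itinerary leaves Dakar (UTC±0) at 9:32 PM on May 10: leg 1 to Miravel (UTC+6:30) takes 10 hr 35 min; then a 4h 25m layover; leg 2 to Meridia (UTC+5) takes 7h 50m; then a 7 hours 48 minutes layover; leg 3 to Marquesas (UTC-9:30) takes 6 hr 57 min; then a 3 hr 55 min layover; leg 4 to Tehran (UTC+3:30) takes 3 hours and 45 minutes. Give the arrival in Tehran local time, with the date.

10:17 PM on May 12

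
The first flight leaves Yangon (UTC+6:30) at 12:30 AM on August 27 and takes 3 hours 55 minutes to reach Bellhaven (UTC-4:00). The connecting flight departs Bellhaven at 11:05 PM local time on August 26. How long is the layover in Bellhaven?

5 hours 10 minutes

Convert departure to UTC: 12:30 AM − 6:30 = 6:00 PM UTC on Aug 26.
Add 3 hours and 55 minutes flight time → 9:55 PM UTC.
Bellhaven is UTC−4:00, so local arrival = 9:55 PM − 4:00 = 5:55 PM on Aug 26.
Layover = 11:05 PM − 5:55 PM = 5 hours 10 minutes.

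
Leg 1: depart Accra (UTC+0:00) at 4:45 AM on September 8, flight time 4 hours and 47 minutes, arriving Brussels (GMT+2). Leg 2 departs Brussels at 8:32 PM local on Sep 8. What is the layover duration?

9 hours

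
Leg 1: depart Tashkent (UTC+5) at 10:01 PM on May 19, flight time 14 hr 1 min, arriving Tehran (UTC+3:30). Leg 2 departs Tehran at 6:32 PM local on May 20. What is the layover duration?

8 hours

Convert departure to UTC: 10:01 PM − 5:00 = 5:01 PM UTC on May 19.
Add 14 hours 1 minute flight time → 7:02 AM UTC (May 20).
Tehran is UTC+3:30, so local arrival = 7:02 AM + 3:30 = 10:32 AM on May 20.
Layover = 6:32 PM − 10:32 AM = 8 hours.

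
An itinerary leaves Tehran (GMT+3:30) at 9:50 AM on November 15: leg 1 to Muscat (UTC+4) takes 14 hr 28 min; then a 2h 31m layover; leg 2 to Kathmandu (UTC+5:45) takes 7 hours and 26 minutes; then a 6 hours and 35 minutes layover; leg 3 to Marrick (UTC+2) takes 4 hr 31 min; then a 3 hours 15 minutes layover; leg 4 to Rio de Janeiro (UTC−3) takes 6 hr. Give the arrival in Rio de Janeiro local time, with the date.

Convert departure to UTC: 9:50 AM − 3:30 = 6:20 AM UTC on Nov 15.
Add 14 hours and 28 minutes leg 1 → 8:48 PM UTC.
Add 2 hours 31 minutes layover in Muscat → 11:19 PM UTC.
Add 7 hours and 26 minutes leg 2 → 6:45 AM UTC (Nov 16).
Add 6 hours 35 minutes layover in Kathmandu → 1:20 PM UTC.
Add 4 hours 31 minutes leg 3 → 5:51 PM UTC.
Add 3 hours and 15 minutes layover in Marrick → 9:06 PM UTC.
Add 6 hours leg 4 → 3:06 AM UTC (Nov 17).
Rio de Janeiro is UTC−3:00, so local arrival = 3:06 AM − 3:00 = 12:06 AM on Nov 17.

12:06 AM on Nov 17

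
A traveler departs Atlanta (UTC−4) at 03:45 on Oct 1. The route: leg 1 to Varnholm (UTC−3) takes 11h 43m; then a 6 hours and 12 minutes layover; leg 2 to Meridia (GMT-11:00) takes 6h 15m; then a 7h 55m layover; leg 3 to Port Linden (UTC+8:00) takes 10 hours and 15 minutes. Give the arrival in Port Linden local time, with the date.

10:05 on October 3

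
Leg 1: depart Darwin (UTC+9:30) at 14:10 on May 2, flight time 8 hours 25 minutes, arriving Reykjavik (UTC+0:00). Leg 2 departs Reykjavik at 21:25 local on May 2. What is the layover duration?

8 hours 20 minutes

Convert departure to UTC: 14:10 − 9:30 = 04:40 UTC on May 2.
Add 8 hours 25 minutes flight time → 13:05 UTC.
Reykjavik is UTC+0, so local arrival is the same: 13:05 on May 2.
Layover = 21:25 − 13:05 = 8 hours 20 minutes.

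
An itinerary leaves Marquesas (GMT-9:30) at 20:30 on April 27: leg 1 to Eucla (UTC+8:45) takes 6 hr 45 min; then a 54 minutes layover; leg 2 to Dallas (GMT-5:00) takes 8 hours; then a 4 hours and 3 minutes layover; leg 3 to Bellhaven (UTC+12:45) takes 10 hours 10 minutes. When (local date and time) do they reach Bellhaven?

00:37 on April 30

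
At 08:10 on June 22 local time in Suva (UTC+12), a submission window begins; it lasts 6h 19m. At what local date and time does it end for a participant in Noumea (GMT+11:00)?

13:29 on June 22

Noumea is 1:00 behind Suva.
After 6 hours and 19 minutes it is 14:29 in Suva.
Shift by the zone difference: 14:29 − 1:00 = 13:29 on Jun 22 in Noumea.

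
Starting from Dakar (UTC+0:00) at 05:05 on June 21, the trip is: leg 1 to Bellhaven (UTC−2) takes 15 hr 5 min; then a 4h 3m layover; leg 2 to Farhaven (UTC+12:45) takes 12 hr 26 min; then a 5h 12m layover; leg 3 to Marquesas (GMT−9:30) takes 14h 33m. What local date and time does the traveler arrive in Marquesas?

22:54 on June 22

Dakar is at UTC+0, so departure is already 05:05 UTC on Jun 21.
Add 15 hours 5 minutes leg 1 → 20:10 UTC.
Add 4 hours and 3 minutes layover in Bellhaven → 00:13 UTC (Jun 22).
Add 12 hours and 26 minutes leg 2 → 12:39 UTC.
Add 5 hours and 12 minutes layover in Farhaven → 17:51 UTC.
Add 14 hours and 33 minutes leg 3 → 08:24 UTC (Jun 23).
Marquesas is UTC−9:30, so local arrival = 08:24 − 9:30 = 22:54 on Jun 22.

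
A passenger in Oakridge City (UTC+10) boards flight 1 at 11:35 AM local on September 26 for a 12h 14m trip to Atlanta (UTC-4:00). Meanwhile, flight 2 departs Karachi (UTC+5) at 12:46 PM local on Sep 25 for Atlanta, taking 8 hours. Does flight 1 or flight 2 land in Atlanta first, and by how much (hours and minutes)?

the second, by 22 hours 3 minutes

Flight 1 in UTC: 11:35 AM − 10:00 = 1:35 AM on Sep 26.
+12 hours and 14 minutes → arrive 1:49 PM UTC on Sep 26.
Flight 2 in UTC: 12:46 PM − 5:00 = 7:46 AM on Sep 25.
+8 hours → arrive 3:46 PM UTC on Sep 25.
Flight 2 lands earlier by 22 hours 3 minutes.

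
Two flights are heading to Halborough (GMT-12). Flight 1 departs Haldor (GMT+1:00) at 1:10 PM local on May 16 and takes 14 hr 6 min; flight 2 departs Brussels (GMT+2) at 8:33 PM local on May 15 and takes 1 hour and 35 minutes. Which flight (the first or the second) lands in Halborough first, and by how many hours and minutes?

the second, by 30 hours 8 minutes

Flight 1 in UTC: 1:10 PM − 1:00 = 12:10 PM on May 16.
+14 hours and 6 minutes → arrive 2:16 AM UTC on May 17.
Flight 2 in UTC: 8:33 PM − 2:00 = 6:33 PM on May 15.
+1 hour and 35 minutes → arrive 8:08 PM UTC on May 15.
Flight 2 lands earlier by 30 hours 8 minutes.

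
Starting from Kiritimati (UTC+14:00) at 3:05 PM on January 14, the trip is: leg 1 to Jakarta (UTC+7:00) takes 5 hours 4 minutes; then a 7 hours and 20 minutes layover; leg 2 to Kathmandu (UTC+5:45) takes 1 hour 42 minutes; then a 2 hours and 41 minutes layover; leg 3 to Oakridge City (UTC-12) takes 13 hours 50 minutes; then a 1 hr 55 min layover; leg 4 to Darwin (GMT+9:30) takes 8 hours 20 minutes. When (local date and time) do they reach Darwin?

3:27 AM on January 16

Convert departure to UTC: 3:05 PM − 14:00 = 1:05 AM UTC on Jan 14.
Add 5 hours and 4 minutes leg 1 → 6:09 AM UTC.
Add 7 hours and 20 minutes layover in Jakarta → 1:29 PM UTC.
Add 1 hour 42 minutes leg 2 → 3:11 PM UTC.
Add 2 hours 41 minutes layover in Kathmandu → 5:52 PM UTC.
Add 13 hours 50 minutes leg 3 → 7:42 AM UTC (Jan 15).
Add 1 hour 55 minutes layover in Oakridge City → 9:37 AM UTC.
Add 8 hours 20 minutes leg 4 → 5:57 PM UTC.
Darwin is UTC+9:30, so local arrival = 5:57 PM + 9:30 = 3:27 AM on Jan 16.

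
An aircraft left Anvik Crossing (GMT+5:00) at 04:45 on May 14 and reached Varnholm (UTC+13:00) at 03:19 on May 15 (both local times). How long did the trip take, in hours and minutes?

14 hours 34 minutes

Departure in UTC: 04:45 − 5:00 = 23:45 on May 13.
Arrival in UTC: 03:19 − 13:00 = 14:19 on May 14.
Elapsed = 14:19 − 23:45 (+1 day) = 14 hours 34 minutes.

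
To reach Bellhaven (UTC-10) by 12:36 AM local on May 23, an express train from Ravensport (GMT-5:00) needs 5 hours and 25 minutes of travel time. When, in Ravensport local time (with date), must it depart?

Target arrival in UTC: 12:36 AM + 10:00 = 10:36 AM on May 23.
Subtract 5 hours 25 minutes → departure 5:11 AM UTC on May 23.
Ravensport is UTC−5:00: 5:11 AM − 5:00 = 12:11 AM on May 23.

12:11 AM on May 23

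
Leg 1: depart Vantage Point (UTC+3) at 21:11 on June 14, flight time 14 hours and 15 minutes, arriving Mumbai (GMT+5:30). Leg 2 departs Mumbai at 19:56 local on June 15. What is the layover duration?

6 hours

Convert departure to UTC: 21:11 − 3:00 = 18:11 UTC on Jun 14.
Add 14 hours 15 minutes flight time → 08:26 UTC (Jun 15).
Mumbai is UTC+5:30, so local arrival = 08:26 + 5:30 = 13:56 on Jun 15.
Layover = 19:56 − 13:56 = 6 hours.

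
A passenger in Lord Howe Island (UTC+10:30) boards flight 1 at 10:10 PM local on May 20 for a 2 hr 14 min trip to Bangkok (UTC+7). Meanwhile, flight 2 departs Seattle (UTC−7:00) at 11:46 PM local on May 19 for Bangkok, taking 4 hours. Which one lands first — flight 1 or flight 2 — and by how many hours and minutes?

Flight 1 in UTC: 10:10 PM − 10:30 = 11:40 AM on May 20.
+2 hours 14 minutes → arrive 1:54 PM UTC on May 20.
Flight 2 in UTC: 11:46 PM + 7:00 = 6:46 AM on May 20.
+4 hours → arrive 10:46 AM UTC on May 20.
Flight 2 lands earlier by 3 hours 8 minutes.

the second, by 3 hours 8 minutes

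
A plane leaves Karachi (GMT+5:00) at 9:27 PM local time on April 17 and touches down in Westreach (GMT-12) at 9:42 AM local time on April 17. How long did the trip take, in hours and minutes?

5 hours 15 minutes

Departure in UTC: 9:27 PM − 5:00 = 4:27 PM on Apr 17.
Arrival in UTC: 9:42 AM + 12:00 = 9:42 PM on Apr 17.
Elapsed = 9:42 PM − 4:27 PM = 5 hours 15 minutes.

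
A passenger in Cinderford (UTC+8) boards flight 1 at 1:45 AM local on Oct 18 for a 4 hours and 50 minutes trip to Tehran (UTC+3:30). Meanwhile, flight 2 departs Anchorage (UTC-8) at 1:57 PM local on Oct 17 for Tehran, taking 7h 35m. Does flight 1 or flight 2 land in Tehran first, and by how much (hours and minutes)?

Flight 1 in UTC: 1:45 AM − 8:00 = 5:45 PM on Oct 17.
+4 hours and 50 minutes → arrive 10:35 PM UTC on Oct 17.
Flight 2 in UTC: 1:57 PM + 8:00 = 9:57 PM on Oct 17.
+7 hours and 35 minutes → arrive 5:32 AM UTC on Oct 18.
Flight 1 lands earlier by 6 hours 57 minutes.

the first, by 6 hours 57 minutes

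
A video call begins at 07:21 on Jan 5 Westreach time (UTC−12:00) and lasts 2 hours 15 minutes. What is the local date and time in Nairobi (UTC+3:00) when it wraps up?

00:36 on Jan 6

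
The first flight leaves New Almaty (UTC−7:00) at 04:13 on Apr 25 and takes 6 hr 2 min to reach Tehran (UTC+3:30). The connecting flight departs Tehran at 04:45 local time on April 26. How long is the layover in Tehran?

Convert departure to UTC: 04:13 + 7:00 = 11:13 UTC on Apr 25.
Add 6 hours 2 minutes flight time → 17:15 UTC.
Tehran is UTC+3:30, so local arrival = 17:15 + 3:30 = 20:45 on Apr 25.
Layover = 04:45 − 20:45 (+1 day) = 8 hours.

8 hours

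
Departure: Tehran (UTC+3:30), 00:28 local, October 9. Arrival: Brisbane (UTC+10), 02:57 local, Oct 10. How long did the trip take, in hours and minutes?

Departure in UTC: 00:28 − 3:30 = 20:58 on Oct 8.
Arrival in UTC: 02:57 − 10:00 = 16:57 on Oct 9.
Elapsed = 16:57 − 20:58 (+1 day) = 19 hours 59 minutes.

19 hours 59 minutes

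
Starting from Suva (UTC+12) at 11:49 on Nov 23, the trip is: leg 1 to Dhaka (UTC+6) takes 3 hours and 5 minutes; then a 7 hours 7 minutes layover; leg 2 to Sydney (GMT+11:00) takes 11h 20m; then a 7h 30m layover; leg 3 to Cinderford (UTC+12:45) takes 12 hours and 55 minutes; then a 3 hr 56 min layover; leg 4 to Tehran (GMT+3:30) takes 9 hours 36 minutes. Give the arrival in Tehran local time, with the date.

10:48 on Nov 25

Convert departure to UTC: 11:49 − 12:00 = 23:49 UTC on Nov 22.
Add 3 hours and 5 minutes leg 1 → 02:54 UTC (Nov 23).
Add 7 hours 7 minutes layover in Dhaka → 10:01 UTC.
Add 11 hours and 20 minutes leg 2 → 21:21 UTC.
Add 7 hours and 30 minutes layover in Sydney → 04:51 UTC (Nov 24).
Add 12 hours and 55 minutes leg 3 → 17:46 UTC.
Add 3 hours 56 minutes layover in Cinderford → 21:42 UTC.
Add 9 hours and 36 minutes leg 4 → 07:18 UTC (Nov 25).
Tehran is UTC+3:30, so local arrival = 07:18 + 3:30 = 10:48 on Nov 25.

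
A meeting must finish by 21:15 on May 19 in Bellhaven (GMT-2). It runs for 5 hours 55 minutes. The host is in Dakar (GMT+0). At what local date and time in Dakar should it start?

17:20 on May 19

Target end time in UTC: 21:15 + 2:00 = 23:15 on May 19.
Subtract 5 hours 55 minutes → start 17:20 UTC on May 19.
Dakar is UTC+0, so start is 17:20 on May 19.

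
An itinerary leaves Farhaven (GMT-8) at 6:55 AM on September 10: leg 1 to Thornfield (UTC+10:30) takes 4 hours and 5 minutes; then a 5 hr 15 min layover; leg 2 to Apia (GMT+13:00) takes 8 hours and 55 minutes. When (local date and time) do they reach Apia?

10:10 PM on September 11

Convert departure to UTC: 6:55 AM + 8:00 = 2:55 PM UTC on Sep 10.
Add 4 hours and 5 minutes leg 1 → 7:00 PM UTC.
Add 5 hours 15 minutes layover in Thornfield → 12:15 AM UTC (Sep 11).
Add 8 hours and 55 minutes leg 2 → 9:10 AM UTC.
Apia is UTC+13:00, so local arrival = 9:10 AM + 13:00 = 10:10 PM on Sep 11.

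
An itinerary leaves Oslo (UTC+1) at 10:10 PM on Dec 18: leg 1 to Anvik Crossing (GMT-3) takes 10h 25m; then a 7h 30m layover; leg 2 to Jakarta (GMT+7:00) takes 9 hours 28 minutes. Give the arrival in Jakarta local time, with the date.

7:33 AM on December 20

Convert departure to UTC: 10:10 PM − 1:00 = 9:10 PM UTC on Dec 18.
Add 10 hours and 25 minutes leg 1 → 7:35 AM UTC (Dec 19).
Add 7 hours 30 minutes layover in Anvik Crossing → 3:05 PM UTC.
Add 9 hours and 28 minutes leg 2 → 12:33 AM UTC (Dec 20).
Jakarta is UTC+7:00, so local arrival = 12:33 AM + 7:00 = 7:33 AM on Dec 20.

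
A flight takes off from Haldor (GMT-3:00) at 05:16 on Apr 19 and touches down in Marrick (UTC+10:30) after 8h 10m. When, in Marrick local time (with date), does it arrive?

02:56 on April 20

Convert departure to UTC: 05:16 + 3:00 = 08:16 UTC on Apr 19.
Add 8 hours and 10 minutes travel time → 16:26 UTC.
Marrick is UTC+10:30, so local arrival = 16:26 + 10:30 = 02:56 on Apr 20.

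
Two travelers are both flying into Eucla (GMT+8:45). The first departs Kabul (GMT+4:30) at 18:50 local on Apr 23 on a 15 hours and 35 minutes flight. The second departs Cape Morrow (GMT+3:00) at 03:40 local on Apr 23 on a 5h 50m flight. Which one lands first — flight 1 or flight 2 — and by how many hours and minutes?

Flight 1 in UTC: 18:50 − 4:30 = 14:20 on Apr 23.
+15 hours 35 minutes → arrive 05:55 UTC on Apr 24.
Flight 2 in UTC: 03:40 − 3:00 = 00:40 on Apr 23.
+5 hours and 50 minutes → arrive 06:30 UTC on Apr 23.
Flight 2 lands earlier by 23 hours 25 minutes.

the second, by 23 hours 25 minutes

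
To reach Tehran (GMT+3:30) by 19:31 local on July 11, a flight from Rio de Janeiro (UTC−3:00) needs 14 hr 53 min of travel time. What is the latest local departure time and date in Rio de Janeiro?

Target arrival in UTC: 19:31 − 3:30 = 16:01 on Jul 11.
Subtract 14 hours and 53 minutes → departure 01:08 UTC on Jul 11.
Rio de Janeiro is UTC−3:00: 01:08 − 3:00 = 22:08 on Jul 10.

22:08 on July 10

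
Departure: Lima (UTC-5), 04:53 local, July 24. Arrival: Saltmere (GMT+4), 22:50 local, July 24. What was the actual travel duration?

Departure in UTC: 04:53 + 5:00 = 09:53 on Jul 24.
Arrival in UTC: 22:50 − 4:00 = 18:50 on Jul 24.
Elapsed = 18:50 − 09:53 = 8 hours 57 minutes.

8 hours 57 minutes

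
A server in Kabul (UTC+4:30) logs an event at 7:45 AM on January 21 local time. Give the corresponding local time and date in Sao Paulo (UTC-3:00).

12:15 AM on Jan 21

In UTC: 7:45 AM − 4:30 = 3:15 AM on Jan 21.
Sao Paulo is UTC−3:00: 3:15 AM − 3:00 = 12:15 AM on Jan 21.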